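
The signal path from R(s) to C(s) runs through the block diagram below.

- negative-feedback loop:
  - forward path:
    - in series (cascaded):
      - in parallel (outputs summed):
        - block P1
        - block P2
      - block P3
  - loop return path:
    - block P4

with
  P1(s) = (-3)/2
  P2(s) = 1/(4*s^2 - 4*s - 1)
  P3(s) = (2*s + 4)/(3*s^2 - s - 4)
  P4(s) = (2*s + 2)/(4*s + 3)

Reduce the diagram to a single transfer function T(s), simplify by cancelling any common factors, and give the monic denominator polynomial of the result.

First reduce the diagram to T(s).

Step 1: reduce the parallel group P1, P2 -> (-12*s^2 + 12*s + 5)/(8*s^2 - 8*s - 2)
Step 2: reduce the series chain (P1+P2), P3 -> (-12*s^3 - 12*s^2 + 29*s + 10)/(12*s^4 - 16*s^3 - 15*s^2 + 17*s + 4)
Step 3: reduce the feedback loop with forward ((P1+P2)*P3) and return P4 -> (-48*s^4 - 84*s^3 + 80*s^2 + 127*s + 30)/(48*s^5 - 52*s^4 - 156*s^3 + 57*s^2 + 145*s + 32)
The result of step 3 is T(s) in lowest terms. Its denominator has leading coefficient 48; dividing the denominator through by 48 makes it monic.

Answer: s^5 - 13*s^4/12 - 13*s^3/4 + 19*s^2/16 + 145*s/48 + 2/3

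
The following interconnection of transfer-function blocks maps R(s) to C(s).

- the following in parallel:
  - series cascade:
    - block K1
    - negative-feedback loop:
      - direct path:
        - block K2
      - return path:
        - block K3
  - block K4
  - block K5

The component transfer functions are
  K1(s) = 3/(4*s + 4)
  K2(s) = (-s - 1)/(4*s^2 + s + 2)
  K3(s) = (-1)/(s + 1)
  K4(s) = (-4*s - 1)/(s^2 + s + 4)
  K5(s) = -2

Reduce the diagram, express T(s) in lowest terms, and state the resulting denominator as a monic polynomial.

1. apply the feedback formula to K2, K3 gives (-s - 1)/(4*s^2 + s + 3)
2. series reduction of K1, [K2/(1+K2*K3)] gives (-3)/(16*s^2 + 4*s + 12)
3. sum the parallel branches (K1*[K2/(1+K2*K3)]), K4, K5 gives (-32*s^4 - 104*s^3 - 195*s^2 - 111*s - 120)/(16*s^4 + 20*s^3 + 80*s^2 + 28*s + 48)
No further cancellation is possible in the step-3 result, so that is T(s). Its denominator becomes monic after dividing by the leading coefficient 16.

Therefore the answer is s^4 + 5*s^3/4 + 5*s^2 + 7*s/4 + 3.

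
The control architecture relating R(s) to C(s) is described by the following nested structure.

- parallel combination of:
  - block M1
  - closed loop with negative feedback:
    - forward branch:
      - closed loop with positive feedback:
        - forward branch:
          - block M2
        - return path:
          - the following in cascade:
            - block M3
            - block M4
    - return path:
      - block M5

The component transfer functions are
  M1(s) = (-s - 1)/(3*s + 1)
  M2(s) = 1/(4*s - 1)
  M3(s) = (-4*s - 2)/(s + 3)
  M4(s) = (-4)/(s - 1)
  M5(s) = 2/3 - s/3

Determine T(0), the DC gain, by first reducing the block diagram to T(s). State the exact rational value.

First reduce the diagram to T(s).

1. reduce the series chain M3, M4, giving (16*s + 8)/(s^2 + 2*s - 3)
2. close the feedback loop around M2, (M3*M4), giving (s^2 + 2*s - 3)/(4*s^3 + 7*s^2 - 30*s - 5)
3. close the feedback loop around [M2/(1-M2*(M3*M4))], M5, giving (3*s^2 + 6*s - 9)/(11*s^3 + 21*s^2 - 83*s - 21)
4. reduce the parallel group M1, [[M2/(1-M2*(M3*M4))]/(1+[M2/(1-M2*(M3*M4))]*M5)], giving (-11*s^4 - 23*s^3 + 83*s^2 + 83*s + 12)/(33*s^4 + 74*s^3 - 228*s^2 - 146*s - 21)
Step 4 gives the overall T(s). Then T(0) = 12/(-21) = -4/7.

Answer: -4/7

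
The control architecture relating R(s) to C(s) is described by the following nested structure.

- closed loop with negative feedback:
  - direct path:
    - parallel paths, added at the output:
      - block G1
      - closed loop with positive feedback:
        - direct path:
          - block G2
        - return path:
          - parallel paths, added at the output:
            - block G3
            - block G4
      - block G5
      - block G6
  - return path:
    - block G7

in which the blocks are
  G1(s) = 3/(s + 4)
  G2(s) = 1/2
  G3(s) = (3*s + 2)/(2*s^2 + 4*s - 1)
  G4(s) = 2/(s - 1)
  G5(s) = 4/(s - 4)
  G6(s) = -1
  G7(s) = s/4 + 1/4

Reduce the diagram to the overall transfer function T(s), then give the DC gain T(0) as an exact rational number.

(1) combine G3, G4 in parallel = (7*s^2 + 7*s - 4)/(2*s^3 + 2*s^2 - 5*s + 1)
(2) feedback reduction of G2, (G3+G4) = (2*s^3 + 2*s^2 - 5*s + 1)/(4*s^3 - 3*s^2 - 17*s + 6)
(3) parallel reduction of G1, [G2/(1-G2*(G3+G4))], G5, G6 = (-2*s^5 + 33*s^4 + 39*s^3 - 216*s^2 - 218*s + 104)/(4*s^5 - 3*s^4 - 81*s^3 + 54*s^2 + 272*s - 96)
(4) collapse the loop ((G1+[G2/(1-G2*(G3+G4))]+G5+G6) forward, G7 return) = (8*s^5 - 132*s^4 - 156*s^3 + 864*s^2 + 872*s - 416)/(2*s^6 - 47*s^5 - 60*s^4 + 501*s^3 + 218*s^2 - 974*s + 280)
DC gain: substitute s = 0 into T(s) from step 4: T(0) = -416/280 = -52/35.

Final answer: -52/35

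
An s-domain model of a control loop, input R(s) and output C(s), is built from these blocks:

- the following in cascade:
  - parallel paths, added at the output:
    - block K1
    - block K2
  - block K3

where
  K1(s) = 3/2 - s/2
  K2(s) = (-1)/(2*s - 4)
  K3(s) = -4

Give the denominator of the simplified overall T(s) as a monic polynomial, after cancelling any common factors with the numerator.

The answer is s - 2.

Reasoning:
[1] sum the parallel branches K1, K2 gives (-s^2 + 5*s - 7)/(2*s - 4)
[2] cascade (K1+K2), K3 gives (2*s^2 - 10*s + 14)/(s - 2)
The result of step 2 is T(s) in lowest terms. Its denominator already has leading coefficient 1, so it is monic as it stands.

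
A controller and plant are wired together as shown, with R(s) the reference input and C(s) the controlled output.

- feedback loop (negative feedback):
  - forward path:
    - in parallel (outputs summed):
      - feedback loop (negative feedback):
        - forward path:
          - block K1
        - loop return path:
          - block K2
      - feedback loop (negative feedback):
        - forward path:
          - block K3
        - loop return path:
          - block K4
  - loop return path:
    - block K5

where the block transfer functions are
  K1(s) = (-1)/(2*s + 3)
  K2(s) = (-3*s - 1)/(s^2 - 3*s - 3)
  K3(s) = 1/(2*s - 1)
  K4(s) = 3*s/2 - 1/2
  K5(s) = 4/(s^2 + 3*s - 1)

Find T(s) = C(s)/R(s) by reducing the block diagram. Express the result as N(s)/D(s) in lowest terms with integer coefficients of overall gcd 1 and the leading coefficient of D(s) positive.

Step 1: reduce the feedback loop with forward K1 and return K2 -> (-s^2 + 3*s + 3)/(2*s^3 - 3*s^2 - 12*s - 8)
Step 2: apply the feedback formula to K3, K4 -> 2/(7*s - 3)
Step 3: parallel reduction of [K1/(1+K1*K2)], [K3/(1+K3*K4)] -> (-3*s^3 + 18*s^2 - 12*s - 25)/(14*s^4 - 27*s^3 - 75*s^2 - 20*s + 24)
Step 4: collapse the loop (([K1/(1+K1*K2)]+[K3/(1+K3*K4)]) forward, K5 return): this yields T(s), and no further normalization is needed

Final answer: (-3*s^5 + 9*s^4 + 45*s^3 - 79*s^2 - 63*s + 25)/(14*s^6 + 15*s^5 - 170*s^4 - 230*s^3 + 111*s^2 + 44*s - 124)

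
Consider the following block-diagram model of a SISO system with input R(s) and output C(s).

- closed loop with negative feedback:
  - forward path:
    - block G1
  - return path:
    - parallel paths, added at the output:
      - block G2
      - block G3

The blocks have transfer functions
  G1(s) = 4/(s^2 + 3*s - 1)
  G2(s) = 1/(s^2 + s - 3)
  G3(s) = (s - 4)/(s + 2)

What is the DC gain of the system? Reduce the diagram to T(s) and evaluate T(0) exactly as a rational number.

Step 1. add G2, G3 (parallel): (s^3 - 3*s^2 - 6*s + 14)/(s^3 + 3*s^2 - s - 6)
Step 2. feedback reduction of G1, (G2+G3): (4*s^3 + 12*s^2 - 4*s - 24)/(s^5 + 6*s^4 + 11*s^3 - 24*s^2 - 41*s + 62)
DC gain: substitute s = 0 into T(s) from step 2: T(0) = -24/62 = -12/31.

Therefore the answer is -12/31.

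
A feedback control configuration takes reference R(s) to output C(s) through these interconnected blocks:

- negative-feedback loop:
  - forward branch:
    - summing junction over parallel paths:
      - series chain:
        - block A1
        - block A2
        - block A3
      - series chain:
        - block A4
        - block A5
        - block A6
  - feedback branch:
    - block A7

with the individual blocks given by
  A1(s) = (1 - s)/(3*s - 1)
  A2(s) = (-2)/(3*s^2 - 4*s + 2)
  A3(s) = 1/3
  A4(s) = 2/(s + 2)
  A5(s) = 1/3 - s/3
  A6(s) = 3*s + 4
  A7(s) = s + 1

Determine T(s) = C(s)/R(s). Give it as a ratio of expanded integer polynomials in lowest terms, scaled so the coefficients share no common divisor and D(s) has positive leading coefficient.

The answer is (54*s^5 - 72*s^4 - 42*s^3 + 126*s^2 - 86*s + 20)/(54*s^6 - 18*s^5 - 141*s^4 + 75*s^3 + 100*s^2 - 120*s + 32).

Reasoning:
Step 1: cascade A1, A2, A3 gives (2*s - 2)/(27*s^3 - 45*s^2 + 30*s - 6)
Step 2: combine A4, A5, A6 in series gives (-6*s^2 - 2*s + 8)/(3*s + 6)
Step 3: parallel reduction of (A1*A2*A3), (A4*A5*A6) gives (-54*s^5 + 72*s^4 + 42*s^3 - 126*s^2 + 86*s - 20)/(27*s^4 + 9*s^3 - 60*s^2 + 54*s - 12)
Step 4: feedback reduction of ((A1*A2*A3)+(A4*A5*A6)), A7, which is the overall transfer function T(s) = C(s)/R(s) in lowest terms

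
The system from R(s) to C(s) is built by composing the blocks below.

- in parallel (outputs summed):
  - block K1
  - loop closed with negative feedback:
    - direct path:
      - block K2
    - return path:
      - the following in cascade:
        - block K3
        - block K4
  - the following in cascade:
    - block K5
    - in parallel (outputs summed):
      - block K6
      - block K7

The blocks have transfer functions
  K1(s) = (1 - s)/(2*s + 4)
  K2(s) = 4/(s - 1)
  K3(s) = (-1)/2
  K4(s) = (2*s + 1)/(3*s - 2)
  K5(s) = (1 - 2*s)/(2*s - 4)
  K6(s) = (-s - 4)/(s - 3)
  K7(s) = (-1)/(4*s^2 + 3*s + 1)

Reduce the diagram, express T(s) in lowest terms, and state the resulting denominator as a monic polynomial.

1. reduce the series chain K3, K4 gives (-2*s - 1)/(6*s - 4)
2. apply the feedback formula to K2, (K3*K4) gives (12*s - 8)/(3*s^2 - 9*s)
3. combine K6, K7 in parallel gives (-4*s^3 - 19*s^2 - 14*s - 1)/(4*s^3 - 9*s^2 - 8*s - 3)
4. cascade K5, (K6+K7) gives (8*s^4 + 34*s^3 + 9*s^2 - 12*s - 1)/(8*s^4 - 34*s^3 + 20*s^2 + 26*s + 12)
5. add K1, [K2/(1+K2*(K3*K4))], (K5*(K6+K7)) (parallel) gives (12*s^6 + 309*s^5 + 158*s^4 - 399*s^3 - 102*s^2 + 108*s + 64)/(24*s^6 - 54*s^5 - 144*s^4 + 198*s^3 + 192*s^2 + 72*s)
Step 5 gives the fully reduced T(s), with no common factor left to cancel. The denominator's leading coefficient is 24, so divide each of its coefficients by 24 to get the monic form.

Hence the answer: s^6 - 9*s^5/4 - 6*s^4 + 33*s^3/4 + 8*s^2 + 3*s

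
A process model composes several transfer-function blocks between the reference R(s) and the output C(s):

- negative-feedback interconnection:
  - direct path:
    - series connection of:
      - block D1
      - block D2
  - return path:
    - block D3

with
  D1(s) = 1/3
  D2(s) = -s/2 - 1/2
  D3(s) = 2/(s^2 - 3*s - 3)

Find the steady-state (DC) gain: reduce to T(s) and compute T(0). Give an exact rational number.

The answer is -3/20.

Reasoning:
Step 1. combine D1, D2 in series: -s/6 - 1/6
Step 2. reduce the feedback loop with forward (D1*D2) and return D3: (-s^3 + 2*s^2 + 6*s + 3)/(6*s^2 - 20*s - 20)
Evaluating the step-2 result (the overall T(s)) at s = 0 gives T(0) = 3/(-20) = -3/20.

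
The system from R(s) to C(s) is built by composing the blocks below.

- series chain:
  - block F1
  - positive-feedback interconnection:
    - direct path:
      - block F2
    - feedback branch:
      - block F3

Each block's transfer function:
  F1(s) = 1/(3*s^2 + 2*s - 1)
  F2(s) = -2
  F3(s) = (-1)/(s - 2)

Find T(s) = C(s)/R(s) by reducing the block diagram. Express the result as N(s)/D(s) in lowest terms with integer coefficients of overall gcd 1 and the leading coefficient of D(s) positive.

Answer: (4 - 2*s)/(3*s^3 - 10*s^2 - 9*s + 4)

Working:
Step 1. reduce the feedback loop with forward F2 and return F3 = (4 - 2*s)/(s - 4)
Step 2. series reduction of F1, [F2/(1-F2*F3)], giving the overall T(s)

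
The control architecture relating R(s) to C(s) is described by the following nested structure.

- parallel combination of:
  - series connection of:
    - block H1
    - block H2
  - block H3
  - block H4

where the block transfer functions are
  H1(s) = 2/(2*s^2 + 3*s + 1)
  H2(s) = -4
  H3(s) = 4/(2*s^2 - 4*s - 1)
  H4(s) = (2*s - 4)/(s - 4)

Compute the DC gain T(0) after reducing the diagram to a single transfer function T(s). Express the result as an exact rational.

[1] combine H1, H2 in series, giving (-8)/(2*s^2 + 3*s + 1)
[2] add (H1*H2), H3, H4 (parallel), giving (8*s^5 - 20*s^4 - 24*s^3 + 110*s^2 - 138*s - 44)/(4*s^5 - 18*s^4 - 4*s^3 + 41*s^2 + 27*s + 4)
The step-2 result is T(s). Setting s = 0: T(0) = -44/4 = -11.

Answer: -11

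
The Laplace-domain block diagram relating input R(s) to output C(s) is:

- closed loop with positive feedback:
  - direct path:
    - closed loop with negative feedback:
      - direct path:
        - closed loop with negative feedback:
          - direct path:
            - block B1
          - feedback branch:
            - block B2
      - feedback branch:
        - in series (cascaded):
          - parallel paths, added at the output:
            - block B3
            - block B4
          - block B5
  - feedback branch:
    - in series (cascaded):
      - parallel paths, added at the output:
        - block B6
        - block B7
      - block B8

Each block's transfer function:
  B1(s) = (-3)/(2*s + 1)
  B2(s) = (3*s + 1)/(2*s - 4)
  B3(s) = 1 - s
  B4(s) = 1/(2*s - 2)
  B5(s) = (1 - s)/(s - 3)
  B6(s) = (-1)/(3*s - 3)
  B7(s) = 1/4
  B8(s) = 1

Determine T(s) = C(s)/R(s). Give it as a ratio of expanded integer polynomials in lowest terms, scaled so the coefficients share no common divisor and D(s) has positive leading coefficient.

1. apply the feedback formula to B1, B2 -> (12 - 6*s)/(4*s^2 - 15*s - 7)
2. reduce the parallel group B3, B4 -> (-2*s^2 + 4*s - 1)/(2*s - 2)
3. multiply (B3+B4), B5 (series) -> (2*s^2 - 4*s + 1)/(2*s - 6)
4. reduce the feedback loop with forward [B1/(1+B1*B2)] and return ((B3+B4)*B5) -> (6*s^2 - 30*s + 36)/(2*s^3 + 3*s^2 - 11*s - 27)
5. reduce the parallel group B6, B7 -> (3*s - 7)/(12*s - 12)
6. multiply (B6+B7), B8 (series) -> (3*s - 7)/(12*s - 12)
7. collapse the loop ([[B1/(1+B1*B2)]/(1+[B1/(1+B1*B2)]*((B3+B4)*B5))] forward, ((B6+B7)*B8) return) - this is the overall T(s), already in the required normalized form

Hence the answer: (12*s^3 - 72*s^2 + 132*s - 72)/(4*s^4 - s^3 - 6*s^2 - 85*s + 96)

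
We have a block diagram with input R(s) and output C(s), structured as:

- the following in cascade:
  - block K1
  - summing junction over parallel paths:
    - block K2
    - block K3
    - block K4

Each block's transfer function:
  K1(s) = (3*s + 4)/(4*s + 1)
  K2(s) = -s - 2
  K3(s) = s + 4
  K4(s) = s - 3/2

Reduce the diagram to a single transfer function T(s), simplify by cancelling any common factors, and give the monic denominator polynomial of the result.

Reducing step by step:

Step 1 - reduce the parallel group K2, K3, K4; result s + 1/2
Step 2 - series reduction of K1, (K2+K3+K4); result (6*s^2 + 11*s + 4)/(8*s + 2)
Step 2 gives the fully reduced T(s), with no common factor left to cancel. The denominator's leading coefficient is 8, so divide each of its coefficients by 8 to get the monic form.

Answer: s + 1/4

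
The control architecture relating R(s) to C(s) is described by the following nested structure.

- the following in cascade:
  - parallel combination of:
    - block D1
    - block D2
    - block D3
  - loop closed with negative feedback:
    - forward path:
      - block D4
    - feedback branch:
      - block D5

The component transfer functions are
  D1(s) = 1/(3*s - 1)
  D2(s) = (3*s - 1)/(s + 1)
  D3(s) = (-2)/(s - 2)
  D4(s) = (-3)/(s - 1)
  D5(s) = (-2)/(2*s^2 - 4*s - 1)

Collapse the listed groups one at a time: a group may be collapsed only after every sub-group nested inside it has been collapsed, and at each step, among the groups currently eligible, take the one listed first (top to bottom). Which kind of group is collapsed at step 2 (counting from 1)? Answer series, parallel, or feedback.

Step 1: sum the parallel branches D1, D2, D3
Step 2: apply the feedback formula to D4, D5
Step 3: series reduction of (D1+D2+D3), [D4/(1+D4*D5)]
Step 2 collapses a feedback group.

Final answer: feedback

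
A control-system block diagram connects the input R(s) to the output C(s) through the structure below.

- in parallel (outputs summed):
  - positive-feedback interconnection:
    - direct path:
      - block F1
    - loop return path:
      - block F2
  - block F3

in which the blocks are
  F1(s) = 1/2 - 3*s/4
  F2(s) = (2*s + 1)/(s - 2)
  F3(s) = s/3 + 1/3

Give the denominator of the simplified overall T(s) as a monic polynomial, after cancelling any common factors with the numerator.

Step 1. close the feedback loop around F1, F2 gives (-3*s^2 + 8*s - 4)/(6*s^2 + 3*s - 10)
Step 2. parallel reduction of [F1/(1-F1*F2)], F3 gives (6*s^3 + 17*s - 22)/(18*s^2 + 9*s - 30)
Step 2 gives the fully reduced T(s), with no common factor left to cancel. The denominator's leading coefficient is 18, so divide each of its coefficients by 18 to get the monic form.

Answer: s^2 + s/2 - 5/3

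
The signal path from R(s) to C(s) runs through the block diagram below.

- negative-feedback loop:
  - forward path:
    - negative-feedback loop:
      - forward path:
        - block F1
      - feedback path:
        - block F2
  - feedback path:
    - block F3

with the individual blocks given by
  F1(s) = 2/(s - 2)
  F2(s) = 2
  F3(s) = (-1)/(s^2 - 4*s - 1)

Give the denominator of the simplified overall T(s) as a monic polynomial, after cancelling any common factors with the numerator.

Answer: s^3 - 2*s^2 - 9*s - 4

Working:
Step 1. close the feedback loop around F1, F2; result 2/(s + 2)
Step 2. reduce the feedback loop with forward [F1/(1+F1*F2)] and return F3; result (2*s^2 - 8*s - 2)/(s^3 - 2*s^2 - 9*s - 4)
No further cancellation is possible in the step-2 result, so that is T(s). Its denominator is already monic.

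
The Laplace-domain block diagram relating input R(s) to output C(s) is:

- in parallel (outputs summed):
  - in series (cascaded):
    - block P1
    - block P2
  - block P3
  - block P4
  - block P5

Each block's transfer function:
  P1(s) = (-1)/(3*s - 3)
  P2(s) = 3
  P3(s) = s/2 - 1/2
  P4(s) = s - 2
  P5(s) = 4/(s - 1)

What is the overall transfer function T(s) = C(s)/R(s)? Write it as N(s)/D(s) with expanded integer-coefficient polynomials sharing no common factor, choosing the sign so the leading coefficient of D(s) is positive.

[1] cascade P1, P2 gives (-1)/(s - 1)
[2] parallel reduction of (P1*P2), P3, P4, P5, which is the overall transfer function T(s) = C(s)/R(s) in lowest terms

Therefore the answer is (3*s^2 - 8*s + 11)/(2*s - 2).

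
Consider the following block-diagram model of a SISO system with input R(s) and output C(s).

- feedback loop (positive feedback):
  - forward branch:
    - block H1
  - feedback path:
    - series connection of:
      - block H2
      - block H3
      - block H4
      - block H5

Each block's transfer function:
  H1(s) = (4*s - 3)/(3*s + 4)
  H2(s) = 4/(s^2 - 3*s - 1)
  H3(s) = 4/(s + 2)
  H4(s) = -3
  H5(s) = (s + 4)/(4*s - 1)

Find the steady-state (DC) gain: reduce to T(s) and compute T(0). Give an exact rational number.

[1] multiply H2, H3, H4, H5 (series); result (-48*s - 192)/(4*s^4 - 5*s^3 - 27*s^2 - s + 2)
[2] close the feedback loop around H1, (H2*H3*H4*H5); result (16*s^5 - 32*s^4 - 93*s^3 + 77*s^2 + 11*s - 6)/(12*s^5 + s^4 - 101*s^3 + 81*s^2 + 626*s - 568)
DC gain: substitute s = 0 into T(s) from step 2: T(0) = -6/(-568) = 3/284.

Hence the answer: 3/284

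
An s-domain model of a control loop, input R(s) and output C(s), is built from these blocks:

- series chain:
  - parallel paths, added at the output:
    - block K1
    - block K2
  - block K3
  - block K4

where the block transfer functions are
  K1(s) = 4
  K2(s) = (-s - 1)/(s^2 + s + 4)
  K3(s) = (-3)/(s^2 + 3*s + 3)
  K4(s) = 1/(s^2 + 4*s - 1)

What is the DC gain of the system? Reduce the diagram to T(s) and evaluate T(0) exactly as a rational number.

(1) add K1, K2 (parallel): (4*s^2 + 3*s + 15)/(s^2 + s + 4)
(2) series reduction of (K1+K2), K3, K4: (-12*s^2 - 9*s - 45)/(s^6 + 8*s^5 + 25*s^4 + 51*s^3 + 62*s^2 + 33*s - 12)
Step 2 gives the overall T(s). Then T(0) = -45/(-12) = 15/4.

Answer: 15/4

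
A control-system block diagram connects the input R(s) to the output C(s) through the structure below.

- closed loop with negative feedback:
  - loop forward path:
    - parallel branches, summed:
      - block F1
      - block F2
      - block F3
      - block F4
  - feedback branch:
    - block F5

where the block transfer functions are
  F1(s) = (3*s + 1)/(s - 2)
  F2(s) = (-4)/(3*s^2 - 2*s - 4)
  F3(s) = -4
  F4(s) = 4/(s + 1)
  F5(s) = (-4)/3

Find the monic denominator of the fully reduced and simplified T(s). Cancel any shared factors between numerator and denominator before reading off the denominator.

Step 1. parallel reduction of F1, F2, F3, F4: (-3*s^4 + 38*s^3 - 21*s^2 - 46*s + 4)/(3*s^4 - 5*s^3 - 8*s^2 + 8*s + 8)
Step 2. apply the feedback formula to (F1+F2+F3+F4), F5: (-9*s^4 + 114*s^3 - 63*s^2 - 138*s + 12)/(21*s^4 - 167*s^3 + 60*s^2 + 208*s + 8)
No further cancellation is possible in the step-2 result, so that is T(s). Its denominator becomes monic after dividing by the leading coefficient 21.

Hence the answer: s^4 - 167*s^3/21 + 20*s^2/7 + 208*s/21 + 8/21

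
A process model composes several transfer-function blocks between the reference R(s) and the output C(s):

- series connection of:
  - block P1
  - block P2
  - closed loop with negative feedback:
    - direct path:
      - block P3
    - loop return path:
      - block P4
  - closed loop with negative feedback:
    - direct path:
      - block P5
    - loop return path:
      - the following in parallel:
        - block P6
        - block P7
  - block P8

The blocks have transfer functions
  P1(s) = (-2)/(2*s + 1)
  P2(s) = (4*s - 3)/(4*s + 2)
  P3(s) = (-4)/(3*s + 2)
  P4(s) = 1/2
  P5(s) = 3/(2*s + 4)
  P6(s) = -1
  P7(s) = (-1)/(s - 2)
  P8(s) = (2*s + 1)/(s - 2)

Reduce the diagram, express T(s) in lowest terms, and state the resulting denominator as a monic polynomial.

Step 1: apply the feedback formula to P3, P4; result (-4)/(3*s)
Step 2: add P6, P7 (parallel); result (1 - s)/(s - 2)
Step 3: close the feedback loop around P5, (P6+P7); result (3*s - 6)/(2*s^2 - 3*s - 5)
Step 4: series reduction of P1, P2, [P3/(1+P3*P4)], [P5/(1+P5*(P6+P7))], P8; result (16*s - 12)/(4*s^4 - 4*s^3 - 13*s^2 - 5*s)
No further cancellation is possible in the step-4 result, so that is T(s). Its denominator becomes monic after dividing by the leading coefficient 4.

Hence the answer: s^4 - s^3 - 13*s^2/4 - 5*s/4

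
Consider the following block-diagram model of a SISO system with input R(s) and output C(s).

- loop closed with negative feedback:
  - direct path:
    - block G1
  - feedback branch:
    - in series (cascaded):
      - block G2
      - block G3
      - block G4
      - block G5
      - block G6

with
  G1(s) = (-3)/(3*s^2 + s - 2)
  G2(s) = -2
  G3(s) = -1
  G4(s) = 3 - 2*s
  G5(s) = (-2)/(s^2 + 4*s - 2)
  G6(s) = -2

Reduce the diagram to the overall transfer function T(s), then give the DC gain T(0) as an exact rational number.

First reduce the diagram to T(s).

(1) reduce the series chain G2, G3, G4, G5, G6 -> (24 - 16*s)/(s^2 + 4*s - 2)
(2) close the feedback loop around G1, (G2*G3*G4*G5*G6) -> (-3*s^2 - 12*s + 6)/(3*s^4 + 13*s^3 - 4*s^2 + 38*s - 68)
Evaluating the step-2 result (the overall T(s)) at s = 0 gives T(0) = 6/(-68) = -3/34.

Answer: -3/34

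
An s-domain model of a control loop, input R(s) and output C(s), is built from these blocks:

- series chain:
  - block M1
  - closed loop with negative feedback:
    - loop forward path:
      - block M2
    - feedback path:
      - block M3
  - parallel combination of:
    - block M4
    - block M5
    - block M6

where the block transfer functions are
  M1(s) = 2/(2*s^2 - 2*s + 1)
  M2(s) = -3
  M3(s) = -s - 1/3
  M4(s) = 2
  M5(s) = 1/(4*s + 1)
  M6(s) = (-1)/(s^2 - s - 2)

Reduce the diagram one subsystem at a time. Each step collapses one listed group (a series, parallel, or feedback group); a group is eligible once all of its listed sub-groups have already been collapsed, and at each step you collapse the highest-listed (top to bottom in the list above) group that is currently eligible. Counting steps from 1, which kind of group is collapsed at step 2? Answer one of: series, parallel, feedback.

Step 1 - apply the feedback formula to M2, M3
Step 2 - reduce the parallel group M4, M5, M6
Step 3 - combine M1, [M2/(1+M2*M3)], (M4+M5+M6) in series
Step 2: parallel.

Final answer: parallel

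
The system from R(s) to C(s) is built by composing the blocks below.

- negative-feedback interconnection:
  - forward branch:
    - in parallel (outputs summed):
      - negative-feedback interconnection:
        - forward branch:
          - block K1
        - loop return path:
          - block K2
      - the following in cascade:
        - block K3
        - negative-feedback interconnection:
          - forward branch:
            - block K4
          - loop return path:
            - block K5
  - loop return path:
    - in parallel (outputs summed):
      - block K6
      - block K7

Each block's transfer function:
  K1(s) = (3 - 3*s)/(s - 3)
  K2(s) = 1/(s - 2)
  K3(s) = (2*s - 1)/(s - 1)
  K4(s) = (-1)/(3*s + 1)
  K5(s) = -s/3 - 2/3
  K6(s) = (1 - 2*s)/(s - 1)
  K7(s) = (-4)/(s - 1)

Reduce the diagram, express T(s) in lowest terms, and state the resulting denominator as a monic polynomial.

Step 1. collapse the loop (K1 forward, K2 return) -> (-3*s^2 + 9*s - 6)/(s^2 - 8*s + 9)
Step 2. feedback reduction of K4, K5 -> (-3)/(10*s + 5)
Step 3. combine K3, [K4/(1+K4*K5)] in series -> (3 - 6*s)/(10*s^2 - 5*s - 5)
Step 4. parallel reduction of [K1/(1+K1*K2)], (K3*[K4/(1+K4*K5)]) -> (-30*s^4 + 99*s^3 - 39*s^2 - 93*s + 57)/(10*s^4 - 85*s^3 + 125*s^2 - 5*s - 45)
Step 5. sum the parallel branches K6, K7 -> (-2*s - 3)/(s - 1)
Step 6. collapse the loop (([K1/(1+K1*K2)]+(K3*[K4/(1+K4*K5)])) forward, (K6+K7) return) -> (-30*s^5 + 129*s^4 - 138*s^3 - 54*s^2 + 150*s - 57)/(70*s^5 - 203*s^4 - 9*s^3 + 173*s^2 + 125*s - 126)
No further cancellation is possible in the step-6 result, so that is T(s). Its denominator becomes monic after dividing by the leading coefficient 70.

Hence the answer: s^5 - 29*s^4/10 - 9*s^3/70 + 173*s^2/70 + 25*s/14 - 9/5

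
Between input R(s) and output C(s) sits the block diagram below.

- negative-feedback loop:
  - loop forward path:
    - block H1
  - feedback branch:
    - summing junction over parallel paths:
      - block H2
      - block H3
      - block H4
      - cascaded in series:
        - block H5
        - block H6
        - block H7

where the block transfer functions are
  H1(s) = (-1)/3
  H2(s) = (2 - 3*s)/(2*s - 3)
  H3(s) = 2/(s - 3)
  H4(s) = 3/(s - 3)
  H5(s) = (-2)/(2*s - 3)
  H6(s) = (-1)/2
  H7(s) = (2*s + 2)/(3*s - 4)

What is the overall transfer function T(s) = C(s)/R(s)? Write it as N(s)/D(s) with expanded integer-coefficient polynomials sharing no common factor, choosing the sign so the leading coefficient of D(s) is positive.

First reduce the diagram to T(s).

Step 1. cascade H5, H6, H7 -> (2*s + 2)/(6*s^2 - 17*s + 12)
Step 2. combine H2, H3, H4, (H5*H6*H7) in parallel -> (-9*s^3 + 77*s^2 - 151*s + 78)/(6*s^3 - 35*s^2 + 63*s - 36)
Step 3. reduce the feedback loop with forward H1 and return (H2+H3+H4+(H5*H6*H7)), which is the overall transfer function T(s) = C(s)/R(s) in lowest terms

Answer: (-6*s^3 + 35*s^2 - 63*s + 36)/(27*s^3 - 182*s^2 + 340*s - 186)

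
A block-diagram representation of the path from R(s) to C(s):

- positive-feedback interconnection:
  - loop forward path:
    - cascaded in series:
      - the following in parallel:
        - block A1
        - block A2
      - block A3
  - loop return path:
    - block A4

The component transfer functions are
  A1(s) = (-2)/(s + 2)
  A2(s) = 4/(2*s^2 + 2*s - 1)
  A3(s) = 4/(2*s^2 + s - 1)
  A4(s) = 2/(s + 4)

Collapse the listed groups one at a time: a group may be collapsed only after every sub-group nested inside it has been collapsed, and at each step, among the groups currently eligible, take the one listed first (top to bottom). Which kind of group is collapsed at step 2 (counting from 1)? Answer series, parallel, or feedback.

Step 1. combine A1, A2 in parallel
Step 2. multiply (A1+A2), A3 (series)
Step 3. feedback reduction of ((A1+A2)*A3), A4
So the answer for step 2 is series.

Hence the answer: series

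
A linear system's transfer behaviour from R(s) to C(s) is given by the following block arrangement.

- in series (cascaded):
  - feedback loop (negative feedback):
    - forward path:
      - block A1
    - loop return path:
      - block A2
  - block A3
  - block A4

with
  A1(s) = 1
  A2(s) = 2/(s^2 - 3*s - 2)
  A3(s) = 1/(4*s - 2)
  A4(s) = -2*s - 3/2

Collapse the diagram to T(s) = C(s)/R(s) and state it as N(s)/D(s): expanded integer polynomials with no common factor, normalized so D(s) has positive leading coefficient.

Step 1: close the feedback loop around A1, A2; result (s^2 - 3*s - 2)/(s^2 - 3*s)
Step 2: reduce the series chain [A1/(1+A1*A2)], A3, A4; the result is T(s) itself (integer coefficients, no common factor, positive leading denominator coefficient)

Answer: (-4*s^3 + 9*s^2 + 17*s + 6)/(8*s^3 - 28*s^2 + 12*s)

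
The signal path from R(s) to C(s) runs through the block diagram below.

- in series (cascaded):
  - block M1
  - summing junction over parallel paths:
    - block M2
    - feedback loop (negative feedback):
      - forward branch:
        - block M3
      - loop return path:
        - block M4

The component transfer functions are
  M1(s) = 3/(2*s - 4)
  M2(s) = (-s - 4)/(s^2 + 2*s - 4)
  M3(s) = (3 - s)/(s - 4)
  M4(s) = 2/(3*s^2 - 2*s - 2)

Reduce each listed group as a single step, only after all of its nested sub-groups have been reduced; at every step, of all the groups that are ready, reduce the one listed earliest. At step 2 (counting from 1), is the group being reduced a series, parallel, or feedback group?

The answer is parallel.

Reasoning:
Step 1: reduce the feedback loop with forward M3 and return M4
Step 2: reduce the parallel group M2, [M3/(1+M3*M4)]
Step 3: reduce the series chain M1, (M2+[M3/(1+M3*M4)])
Step 2: parallel.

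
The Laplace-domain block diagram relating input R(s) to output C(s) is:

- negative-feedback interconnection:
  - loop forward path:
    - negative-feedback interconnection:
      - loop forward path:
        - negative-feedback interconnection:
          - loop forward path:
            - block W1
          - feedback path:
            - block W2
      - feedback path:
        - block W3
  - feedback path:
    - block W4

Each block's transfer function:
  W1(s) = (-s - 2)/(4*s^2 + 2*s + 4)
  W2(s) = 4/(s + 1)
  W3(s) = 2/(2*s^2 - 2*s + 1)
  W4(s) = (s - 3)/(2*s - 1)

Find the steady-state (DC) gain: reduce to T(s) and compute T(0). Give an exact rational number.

1. reduce the feedback loop with forward W1 and return W2: (-s^2 - 3*s - 2)/(4*s^3 + 6*s^2 + 2*s - 4)
2. close the feedback loop around [W1/(1+W1*W2)], W3: (-2*s^4 - 4*s^3 + s^2 + s - 2)/(8*s^5 + 4*s^4 - 4*s^3 - 8*s^2 + 4*s - 8)
3. collapse the loop ([[W1/(1+W1*W2)]/(1+[W1/(1+W1*W2)]*W3)] forward, W4 return): (-4*s^5 - 6*s^4 + 6*s^3 + s^2 - 5*s + 2)/(16*s^6 - 2*s^5 - 10*s^4 + s^3 + 14*s^2 - 25*s + 14)
The step-3 result is T(s). Setting s = 0: T(0) = 2/14 = 1/7.

Therefore the answer is 1/7.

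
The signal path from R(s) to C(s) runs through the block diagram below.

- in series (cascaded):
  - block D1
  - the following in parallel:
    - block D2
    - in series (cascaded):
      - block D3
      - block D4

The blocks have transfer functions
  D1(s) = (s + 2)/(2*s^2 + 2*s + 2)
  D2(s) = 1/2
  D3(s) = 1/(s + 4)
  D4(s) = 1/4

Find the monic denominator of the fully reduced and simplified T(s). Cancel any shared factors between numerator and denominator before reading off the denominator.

Step 1. series reduction of D3, D4 gives 1/(4*s + 16)
Step 2. sum the parallel branches D2, (D3*D4) gives (2*s + 9)/(4*s + 16)
Step 3. series reduction of D1, (D2+(D3*D4)) gives (2*s^2 + 13*s + 18)/(8*s^3 + 40*s^2 + 40*s + 32)
The result of step 3 is T(s) in lowest terms. Its denominator has leading coefficient 8; dividing the denominator through by 8 makes it monic.

Answer: s^3 + 5*s^2 + 5*s + 4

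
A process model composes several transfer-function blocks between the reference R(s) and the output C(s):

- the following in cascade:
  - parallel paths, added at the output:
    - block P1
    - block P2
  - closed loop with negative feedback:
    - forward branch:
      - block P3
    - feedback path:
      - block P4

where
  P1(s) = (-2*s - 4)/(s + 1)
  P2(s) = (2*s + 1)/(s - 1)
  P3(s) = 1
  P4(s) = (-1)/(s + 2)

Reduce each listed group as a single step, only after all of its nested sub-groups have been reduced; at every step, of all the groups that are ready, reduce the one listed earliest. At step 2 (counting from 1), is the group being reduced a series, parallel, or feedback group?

(1) sum the parallel branches P1, P2
(2) collapse the loop (P3 forward, P4 return)
(3) series reduction of (P1+P2), [P3/(1+P3*P4)]
So the answer for step 2 is feedback.

Answer: feedback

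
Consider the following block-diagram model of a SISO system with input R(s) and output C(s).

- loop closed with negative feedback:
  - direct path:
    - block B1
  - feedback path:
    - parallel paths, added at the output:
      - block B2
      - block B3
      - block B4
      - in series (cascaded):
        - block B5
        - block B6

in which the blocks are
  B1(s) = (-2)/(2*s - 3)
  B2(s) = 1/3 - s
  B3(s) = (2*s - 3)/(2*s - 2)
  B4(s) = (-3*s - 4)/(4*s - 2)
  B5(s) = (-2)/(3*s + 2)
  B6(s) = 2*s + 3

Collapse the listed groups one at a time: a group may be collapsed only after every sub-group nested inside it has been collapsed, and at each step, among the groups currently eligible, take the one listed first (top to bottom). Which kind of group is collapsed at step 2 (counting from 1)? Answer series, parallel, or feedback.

[1] multiply B5, B6 (series)
[2] reduce the parallel group B2, B3, B4, (B5*B6)
[3] close the feedback loop around B1, (B2+B3+B4+(B5*B6))
Step 2: parallel.

Hence the answer: parallel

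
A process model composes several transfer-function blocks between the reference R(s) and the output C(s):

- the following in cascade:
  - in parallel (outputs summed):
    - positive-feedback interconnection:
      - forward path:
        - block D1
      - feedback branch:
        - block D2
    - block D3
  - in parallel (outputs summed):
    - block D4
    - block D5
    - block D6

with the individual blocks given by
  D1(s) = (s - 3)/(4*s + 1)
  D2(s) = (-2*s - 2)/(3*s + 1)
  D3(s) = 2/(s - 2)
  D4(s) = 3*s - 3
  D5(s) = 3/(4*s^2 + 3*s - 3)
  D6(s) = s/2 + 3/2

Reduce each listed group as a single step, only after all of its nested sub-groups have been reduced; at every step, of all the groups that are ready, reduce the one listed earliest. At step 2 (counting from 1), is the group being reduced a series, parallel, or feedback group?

Reducing step by step:

Step 1. feedback reduction of D1, D2
Step 2. add [D1/(1-D1*D2)], D3 (parallel)
Step 3. add D4, D5, D6 (parallel)
Step 4. series reduction of ([D1/(1-D1*D2)]+D3), (D4+D5+D6)
The group at step 2 is a parallel group.

Answer: parallel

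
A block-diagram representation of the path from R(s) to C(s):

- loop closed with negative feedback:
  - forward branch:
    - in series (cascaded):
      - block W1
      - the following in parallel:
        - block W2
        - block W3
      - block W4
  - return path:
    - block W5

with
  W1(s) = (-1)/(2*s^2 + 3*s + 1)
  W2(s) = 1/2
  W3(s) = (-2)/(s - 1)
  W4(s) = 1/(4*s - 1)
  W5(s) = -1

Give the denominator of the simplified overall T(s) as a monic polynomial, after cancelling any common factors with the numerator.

Step 1 - parallel reduction of W2, W3, giving (s - 5)/(2*s - 2)
Step 2 - reduce the series chain W1, (W2+W3), W4, giving (5 - s)/(16*s^4 + 4*s^3 - 18*s^2 - 4*s + 2)
Step 3 - collapse the loop ((W1*(W2+W3)*W4) forward, W5 return), giving (5 - s)/(16*s^4 + 4*s^3 - 18*s^2 - 3*s - 3)
No further cancellation is possible in the step-3 result, so that is T(s). Its denominator becomes monic after dividing by the leading coefficient 16.

Final answer: s^4 + s^3/4 - 9*s^2/8 - 3*s/16 - 3/16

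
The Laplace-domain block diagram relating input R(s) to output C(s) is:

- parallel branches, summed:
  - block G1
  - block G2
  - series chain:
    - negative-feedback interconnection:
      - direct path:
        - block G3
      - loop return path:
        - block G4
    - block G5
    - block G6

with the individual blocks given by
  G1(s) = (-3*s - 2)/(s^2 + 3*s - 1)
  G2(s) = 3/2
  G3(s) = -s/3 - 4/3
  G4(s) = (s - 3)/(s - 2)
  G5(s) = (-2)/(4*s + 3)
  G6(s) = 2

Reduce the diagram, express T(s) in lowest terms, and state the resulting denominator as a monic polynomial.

Answer: s^5 + 7*s^4/4 - 49*s^3/4 - 103*s^2/4 - 6*s + 9/2

Working:
[1] collapse the loop (G3 forward, G4 return) -> (s^2 + 2*s - 8)/(s^2 - 2*s - 6)
[2] reduce the series chain [G3/(1+G3*G4)], G5, G6 -> (-4*s^2 - 8*s + 32)/(4*s^3 - 5*s^2 - 30*s - 18)
[3] sum the parallel branches G1, G2, ([G3/(1+G3*G4)]*G5*G6) -> (12*s^5 - 11*s^4 - 173*s^3 - 85*s^2 + 364*s + 62)/(8*s^5 + 14*s^4 - 98*s^3 - 206*s^2 - 48*s + 36)
Step 3 gives the fully reduced T(s), with no common factor left to cancel. The denominator's leading coefficient is 8, so divide each of its coefficients by 8 to get the monic form.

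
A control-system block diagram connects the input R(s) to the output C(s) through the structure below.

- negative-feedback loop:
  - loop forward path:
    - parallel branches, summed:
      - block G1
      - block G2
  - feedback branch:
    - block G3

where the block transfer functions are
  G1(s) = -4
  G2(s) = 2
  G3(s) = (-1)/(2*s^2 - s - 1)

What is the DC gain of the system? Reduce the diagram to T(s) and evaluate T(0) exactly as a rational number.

First reduce the diagram to T(s).

1. reduce the parallel group G1, G2 = -2
2. collapse the loop ((G1+G2) forward, G3 return) = (-4*s^2 + 2*s + 2)/(2*s^2 - s + 1)
Evaluating the step-2 result (the overall T(s)) at s = 0 gives T(0) = 2/1 = 2.

Answer: 2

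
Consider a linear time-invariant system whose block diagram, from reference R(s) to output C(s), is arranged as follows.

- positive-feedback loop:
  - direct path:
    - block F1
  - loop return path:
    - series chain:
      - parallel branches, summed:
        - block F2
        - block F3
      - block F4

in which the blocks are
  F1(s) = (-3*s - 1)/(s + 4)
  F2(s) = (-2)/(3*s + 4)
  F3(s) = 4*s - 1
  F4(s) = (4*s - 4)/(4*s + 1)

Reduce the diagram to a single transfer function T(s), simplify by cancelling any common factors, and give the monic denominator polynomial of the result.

Reducing step by step:

Step 1: combine F2, F3 in parallel -> (12*s^2 + 13*s - 6)/(3*s + 4)
Step 2: multiply (F2+F3), F4 (series) -> (48*s^3 + 4*s^2 - 76*s + 24)/(12*s^2 + 19*s + 4)
Step 3: reduce the feedback loop with forward F1 and return ((F2+F3)*F4) -> (-36*s^3 - 69*s^2 - 31*s - 4)/(144*s^4 + 72*s^3 - 157*s^2 + 76*s + 40)
No further cancellation is possible in the step-3 result, so that is T(s). Its denominator becomes monic after dividing by the leading coefficient 144.

Answer: s^4 + s^3/2 - 157*s^2/144 + 19*s/36 + 5/18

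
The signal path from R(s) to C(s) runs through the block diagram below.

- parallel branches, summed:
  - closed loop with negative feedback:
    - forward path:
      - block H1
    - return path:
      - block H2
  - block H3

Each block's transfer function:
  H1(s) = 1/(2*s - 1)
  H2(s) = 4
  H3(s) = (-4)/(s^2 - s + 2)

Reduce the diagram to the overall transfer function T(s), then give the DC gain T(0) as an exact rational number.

Step 1 - collapse the loop (H1 forward, H2 return) -> 1/(2*s + 3)
Step 2 - combine [H1/(1+H1*H2)], H3 in parallel -> (s^2 - 9*s - 10)/(2*s^3 + s^2 + s + 6)
DC gain: substitute s = 0 into T(s) from step 2: T(0) = -10/6 = -5/3.

Hence the answer: -5/3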